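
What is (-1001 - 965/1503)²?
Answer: 2266433899024/2259009 ≈ 1.0033e+6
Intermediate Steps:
(-1001 - 965/1503)² = (-1505468/1503)² = 2266433899024/2259009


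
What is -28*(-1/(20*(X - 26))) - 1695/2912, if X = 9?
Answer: -164459/247520 ≈ -0.66443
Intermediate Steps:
-28*(-1/(20*(X - 26))) - 1695/2912 = -28*(-1/(20*(9 - 26))) - 1695/2912 = -28/((-17*(-20))) - 1695*1/2912 = -28/340 - 1695/2912 = -28*1/340 - 1695/2912 = -7/85 - 1695/2912 = -164459/247520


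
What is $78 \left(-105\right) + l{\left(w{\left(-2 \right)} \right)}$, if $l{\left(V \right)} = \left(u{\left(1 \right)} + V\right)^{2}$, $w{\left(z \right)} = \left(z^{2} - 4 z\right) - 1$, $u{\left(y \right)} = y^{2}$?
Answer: $-8046$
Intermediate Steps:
$w{\left(z \right)} = -1 + z^{2} - 4 z$
$l{\left(V \right)} = \left(1 + V\right)^{2}$ ($l{\left(V \right)} = \left(1^{2} + V\right)^{2} = \left(1 + V\right)^{2}$)
$78 \left(-105\right) + l{\left(w{\left(-2 \right)} \right)} = 78 \left(-105\right) + \left(1 - \left(-7 - 4\right)\right)^{2} = -8190 + \left(1 + \left(-1 + 4 + 8\right)\right)^{2} = -8190 + \left(1 + 11\right)^{2} = -8190 + 12^{2} = -8190 + 144 = -8046$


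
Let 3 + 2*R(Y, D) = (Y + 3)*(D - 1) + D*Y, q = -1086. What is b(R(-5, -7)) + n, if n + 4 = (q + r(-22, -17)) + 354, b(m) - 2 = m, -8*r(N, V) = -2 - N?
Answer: -1425/2 ≈ -712.50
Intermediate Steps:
R(Y, D) = -3/2 + D*Y/2 + (-1 + D)*(3 + Y)/2 (R(Y, D) = -3/2 + ((Y + 3)*(D - 1) + D*Y)/2 = -3/2 + ((3 + Y)*(-1 + D) + D*Y)/2 = -3/2 + ((-1 + D)*(3 + Y) + D*Y)/2 = -3/2 + (D*Y + (-1 + D)*(3 + Y))/2 = -3/2 + (D*Y/2 + (-1 + D)*(3 + Y)/2) = -3/2 + D*Y/2 + (-1 + D)*(3 + Y)/2)
r(N, V) = ¼ + N/8 (r(N, V) = -(-2 - N)/8 = ¼ + N/8)
b(m) = 2 + m
n = -1477/2 (n = -4 + ((-1086 + (¼ + (⅛)*(-22))) + 354) = -4 + ((-1086 + (¼ - 11/4)) + 354) = -4 + ((-1086 - 5/2) + 354) = -4 + (-2177/2 + 354) = -4 - 1469/2 = -1477/2 ≈ -738.50)
b(R(-5, -7)) + n = (2 + (-3 - ½*(-5) + (3/2)*(-7) - 7*(-5))) - 1477/2 = (2 + (-3 + 5/2 - 21/2 + 35)) - 1477/2 = (2 + 24) - 1477/2 = 26 - 1477/2 = -1425/2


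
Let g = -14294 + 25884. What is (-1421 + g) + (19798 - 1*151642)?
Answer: -121675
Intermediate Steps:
g = 11590
(-1421 + g) + (19798 - 1*151642) = (-1421 + 11590) + (19798 - 1*151642) = 10169 + (19798 - 151642) = 10169 - 131844 = -121675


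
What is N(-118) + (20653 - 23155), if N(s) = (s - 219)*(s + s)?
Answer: 77030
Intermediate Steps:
N(s) = 2*s*(-219 + s) (N(s) = (-219 + s)*(2*s) = 2*s*(-219 + s))
N(-118) + (20653 - 23155) = 2*(-118)*(-219 - 118) + (20653 - 23155) = 2*(-118)*(-337) - 2502 = 79532 - 2502 = 77030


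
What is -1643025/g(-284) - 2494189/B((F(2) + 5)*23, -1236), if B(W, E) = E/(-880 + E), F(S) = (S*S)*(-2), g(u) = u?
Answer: -374209283879/87756 ≈ -4.2642e+6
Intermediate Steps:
F(S) = -2*S**2 (F(S) = S**2*(-2) = -2*S**2)
-1643025/g(-284) - 2494189/B((F(2) + 5)*23, -1236) = -1643025/(-284) - 2494189/((-1236/(-880 - 1236))) = -1643025*(-1/284) - 2494189/((-1236/(-2116))) = 1643025/284 - 2494189/((-1236*(-1/2116))) = 1643025/284 - 2494189/309/529 = 1643025/284 - 2494189*529/309 = 1643025/284 - 1319425981/309 = -374209283879/87756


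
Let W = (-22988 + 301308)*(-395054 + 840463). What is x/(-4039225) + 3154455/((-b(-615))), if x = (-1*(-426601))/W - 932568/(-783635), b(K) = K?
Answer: 471531057727374853102793603/91930809131527598783600 ≈ 5129.2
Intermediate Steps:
W = 123966232880 (W = 278320*445409 = 123966232880)
x = 660613006650917/555110165159536 (x = -1*(-426601)/123966232880 - 932568/(-783635) = 426601*(1/123966232880) - 932568*(-1/783635) = 60943/17709461840 + 932568/783635 = 660613006650917/555110165159536 ≈ 1.1901)
x/(-4039225) + 3154455/((-b(-615))) = (660613006650917/555110165159536)/(-4039225) + 3154455/((-1*(-615))) = (660613006650917/555110165159536)*(-1/4039225) + 3154455/615 = -660613006650917/2242214856866526799600 + 3154455*(1/615) = -660613006650917/2242214856866526799600 + 210297/41 = 471531057727374853102793603/91930809131527598783600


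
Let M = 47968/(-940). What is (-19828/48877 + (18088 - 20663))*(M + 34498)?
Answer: -1018988027152914/11486095 ≈ -8.8715e+7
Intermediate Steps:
M = -11992/235 (M = 47968*(-1/940) = -11992/235 ≈ -51.030)
(-19828/48877 + (18088 - 20663))*(M + 34498) = (-19828/48877 + (18088 - 20663))*(-11992/235 + 34498) = (-19828*1/48877 - 2575)*(8095038/235) = (-19828/48877 - 2575)*(8095038/235) = -125878103/48877*8095038/235 = -1018988027152914/11486095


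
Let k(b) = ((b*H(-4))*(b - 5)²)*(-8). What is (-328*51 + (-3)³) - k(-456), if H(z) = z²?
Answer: -12404442483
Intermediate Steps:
k(b) = -128*b*(-5 + b)² (k(b) = ((b*(-4)²)*(b - 5)²)*(-8) = ((b*16)*(-5 + b)²)*(-8) = ((16*b)*(-5 + b)²)*(-8) = (16*b*(-5 + b)²)*(-8) = -128*b*(-5 + b)²)
(-328*51 + (-3)³) - k(-456) = (-328*51 + (-3)³) - (-128)*(-456)*(-5 - 456)² = (-16728 - 27) - (-128)*(-456)*(-461)² = -16755 - (-128)*(-456)*212521 = -16755 - 1*12404425728 = -16755 - 12404425728 = -12404442483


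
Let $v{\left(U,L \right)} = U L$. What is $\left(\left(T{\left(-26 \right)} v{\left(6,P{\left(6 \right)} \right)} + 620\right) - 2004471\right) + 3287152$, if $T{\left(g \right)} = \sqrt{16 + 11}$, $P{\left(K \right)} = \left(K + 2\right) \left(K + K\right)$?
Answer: $1283301 + 1728 \sqrt{3} \approx 1.2863 \cdot 10^{6}$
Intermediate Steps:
$P{\left(K \right)} = 2 K \left(2 + K\right)$ ($P{\left(K \right)} = \left(2 + K\right) 2 K = 2 K \left(2 + K\right)$)
$v{\left(U,L \right)} = L U$
$T{\left(g \right)} = 3 \sqrt{3}$ ($T{\left(g \right)} = \sqrt{27} = 3 \sqrt{3}$)
$\left(\left(T{\left(-26 \right)} v{\left(6,P{\left(6 \right)} \right)} + 620\right) - 2004471\right) + 3287152 = \left(\left(3 \sqrt{3} \cdot 2 \cdot 6 \left(2 + 6\right) 6 + 620\right) - 2004471\right) + 3287152 = \left(\left(3 \sqrt{3} \cdot 2 \cdot 6 \cdot 8 \cdot 6 + 620\right) - 2004471\right) + 3287152 = \left(\left(3 \sqrt{3} \cdot 96 \cdot 6 + 620\right) - 2004471\right) + 3287152 = \left(\left(3 \sqrt{3} \cdot 576 + 620\right) - 2004471\right) + 3287152 = \left(\left(1728 \sqrt{3} + 620\right) - 2004471\right) + 3287152 = \left(\left(620 + 1728 \sqrt{3}\right) - 2004471\right) + 3287152 = \left(-2003851 + 1728 \sqrt{3}\right) + 3287152 = 1283301 + 1728 \sqrt{3}$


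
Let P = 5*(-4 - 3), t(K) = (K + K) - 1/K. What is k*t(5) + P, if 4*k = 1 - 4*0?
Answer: -651/20 ≈ -32.550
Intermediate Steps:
t(K) = -1/K + 2*K (t(K) = 2*K - 1/K = -1/K + 2*K)
k = ¼ (k = (1 - 4*0)/4 = (1 + 0)/4 = (¼)*1 = ¼ ≈ 0.25000)
P = -35 (P = 5*(-7) = -35)
k*t(5) + P = (-1/5 + 2*5)/4 - 35 = (-1*⅕ + 10)/4 - 35 = (-⅕ + 10)/4 - 35 = (¼)*(49/5) - 35 = 49/20 - 35 = -651/20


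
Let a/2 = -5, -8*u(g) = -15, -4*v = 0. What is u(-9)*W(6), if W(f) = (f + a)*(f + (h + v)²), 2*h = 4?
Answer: -75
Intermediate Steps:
h = 2 (h = (½)*4 = 2)
v = 0 (v = -¼*0 = 0)
u(g) = 15/8 (u(g) = -⅛*(-15) = 15/8)
a = -10 (a = 2*(-5) = -10)
W(f) = (-10 + f)*(4 + f) (W(f) = (f - 10)*(f + (2 + 0)²) = (-10 + f)*(f + 2²) = (-10 + f)*(f + 4) = (-10 + f)*(4 + f))
u(-9)*W(6) = 15*(-40 + 6² - 6*6)/8 = 15*(-40 + 36 - 36)/8 = (15/8)*(-40) = -75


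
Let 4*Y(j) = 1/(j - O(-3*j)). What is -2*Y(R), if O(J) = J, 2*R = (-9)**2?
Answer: -1/324 ≈ -0.0030864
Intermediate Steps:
R = 81/2 (R = (1/2)*(-9)**2 = (1/2)*81 = 81/2 ≈ 40.500)
Y(j) = 1/(16*j) (Y(j) = 1/(4*(j - (-3)*j)) = 1/(4*(j + 3*j)) = 1/(4*((4*j))) = (1/(4*j))/4 = 1/(16*j))
-2*Y(R) = -1/(8*81/2) = -2/(8*81) = -2*1/648 = -1/324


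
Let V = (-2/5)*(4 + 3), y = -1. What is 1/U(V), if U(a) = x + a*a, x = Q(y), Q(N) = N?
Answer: 25/171 ≈ 0.14620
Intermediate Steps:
x = -1
V = -14/5 (V = -2*1/5*7 = -2/5*7 = -14/5 ≈ -2.8000)
U(a) = -1 + a**2 (U(a) = -1 + a*a = -1 + a**2)
1/U(V) = 1/(-1 + (-14/5)**2) = 1/(-1 + 196/25) = 1/(171/25) = 25/171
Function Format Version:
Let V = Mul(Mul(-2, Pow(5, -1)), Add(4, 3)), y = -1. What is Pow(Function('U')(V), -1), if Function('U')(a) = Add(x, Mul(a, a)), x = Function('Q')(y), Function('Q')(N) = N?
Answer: Rational(25, 171) ≈ 0.14620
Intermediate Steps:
x = -1
V = Rational(-14, 5) (V = Mul(Mul(-2, Rational(1, 5)), 7) = Mul(Rational(-2, 5), 7) = Rational(-14, 5) ≈ -2.8000)
Function('U')(a) = Add(-1, Pow(a, 2)) (Function('U')(a) = Add(-1, Mul(a, a)) = Add(-1, Pow(a, 2)))
Pow(Function('U')(V), -1) = Pow(Add(-1, Pow(Rational(-14, 5), 2)), -1) = Pow(Add(-1, Rational(196, 25)), -1) = Pow(Rational(171, 25), -1) = Rational(25, 171)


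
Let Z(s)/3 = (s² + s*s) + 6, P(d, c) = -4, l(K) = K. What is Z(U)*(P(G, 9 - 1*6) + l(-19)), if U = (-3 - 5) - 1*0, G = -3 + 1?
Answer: -9246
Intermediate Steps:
G = -2
U = -8 (U = -8 + 0 = -8)
Z(s) = 18 + 6*s² (Z(s) = 3*((s² + s*s) + 6) = 3*((s² + s²) + 6) = 3*(2*s² + 6) = 3*(6 + 2*s²) = 18 + 6*s²)
Z(U)*(P(G, 9 - 1*6) + l(-19)) = (18 + 6*(-8)²)*(-4 - 19) = (18 + 6*64)*(-23) = (18 + 384)*(-23) = 402*(-23) = -9246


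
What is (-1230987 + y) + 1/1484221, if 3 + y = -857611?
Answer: -3099945464820/1484221 ≈ -2.0886e+6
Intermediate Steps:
y = -857614 (y = -3 - 857611 = -857614)
(-1230987 + y) + 1/1484221 = (-1230987 - 857614) + 1/1484221 = -2088601 + 1/1484221 = -3099945464820/1484221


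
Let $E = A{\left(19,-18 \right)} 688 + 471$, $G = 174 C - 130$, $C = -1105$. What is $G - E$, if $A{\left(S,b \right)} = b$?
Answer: $-180487$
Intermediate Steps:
$G = -192400$ ($G = 174 \left(-1105\right) - 130 = -192270 - 130 = -192400$)
$E = -11913$ ($E = \left(-18\right) 688 + 471 = -12384 + 471 = -11913$)
$G - E = -192400 - -11913 = -192400 + 11913 = -180487$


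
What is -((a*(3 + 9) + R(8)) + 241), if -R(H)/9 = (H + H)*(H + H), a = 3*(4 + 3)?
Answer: 1811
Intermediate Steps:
a = 21 (a = 3*7 = 21)
R(H) = -36*H**2 (R(H) = -9*(H + H)*(H + H) = -9*2*H*2*H = -36*H**2)
-((a*(3 + 9) + R(8)) + 241) = -((21*(3 + 9) - 36*8**2) + 241) = -((21*12 - 36*64) + 241) = -((252 - 2304) + 241) = -(-2052 + 241) = -1*(-1811) = 1811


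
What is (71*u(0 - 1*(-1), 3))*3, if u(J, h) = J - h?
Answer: -426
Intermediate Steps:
(71*u(0 - 1*(-1), 3))*3 = (71*((0 - 1*(-1)) - 1*3))*3 = (71*((0 + 1) - 3))*3 = (71*(1 - 3))*3 = (71*(-2))*3 = -142*3 = -426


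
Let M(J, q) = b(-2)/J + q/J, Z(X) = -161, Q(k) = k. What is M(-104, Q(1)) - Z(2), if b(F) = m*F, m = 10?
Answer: 16763/104 ≈ 161.18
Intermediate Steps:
b(F) = 10*F
M(J, q) = -20/J + q/J (M(J, q) = (10*(-2))/J + q/J = -20/J + q/J)
M(-104, Q(1)) - Z(2) = (-20 + 1)/(-104) - 1*(-161) = -1/104*(-19) + 161 = 19/104 + 161 = 16763/104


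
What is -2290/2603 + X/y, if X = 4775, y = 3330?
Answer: 960725/1733598 ≈ 0.55418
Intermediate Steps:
-2290/2603 + X/y = -2290/2603 + 4775/3330 = -2290*1/2603 + 4775*(1/3330) = -2290/2603 + 955/666 = 960725/1733598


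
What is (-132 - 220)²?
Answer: 123904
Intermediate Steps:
(-132 - 220)² = (-352)² = 123904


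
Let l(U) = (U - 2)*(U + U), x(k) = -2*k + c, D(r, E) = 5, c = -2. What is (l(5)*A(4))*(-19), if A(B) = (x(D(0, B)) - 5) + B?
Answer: 7410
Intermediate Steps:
x(k) = -2 - 2*k (x(k) = -2*k - 2 = -2 - 2*k)
A(B) = -17 + B (A(B) = ((-2 - 2*5) - 5) + B = ((-2 - 10) - 5) + B = (-12 - 5) + B = -17 + B)
l(U) = 2*U*(-2 + U) (l(U) = (-2 + U)*(2*U) = 2*U*(-2 + U))
(l(5)*A(4))*(-19) = ((2*5*(-2 + 5))*(-17 + 4))*(-19) = ((2*5*3)*(-13))*(-19) = (30*(-13))*(-19) = -390*(-19) = 7410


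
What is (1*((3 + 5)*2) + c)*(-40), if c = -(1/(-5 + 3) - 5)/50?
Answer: -3222/5 ≈ -644.40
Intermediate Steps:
c = 11/100 (c = -(1/(-2) - 5)*(1/50) = -(-½ - 5)*(1/50) = -1*(-11/2)*(1/50) = (11/2)*(1/50) = 11/100 ≈ 0.11000)
(1*((3 + 5)*2) + c)*(-40) = (1*((3 + 5)*2) + 11/100)*(-40) = (1*(8*2) + 11/100)*(-40) = (1*16 + 11/100)*(-40) = (16 + 11/100)*(-40) = (1611/100)*(-40) = -3222/5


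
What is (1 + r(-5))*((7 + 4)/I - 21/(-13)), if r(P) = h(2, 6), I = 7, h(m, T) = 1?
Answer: 580/91 ≈ 6.3736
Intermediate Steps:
r(P) = 1
(1 + r(-5))*((7 + 4)/I - 21/(-13)) = (1 + 1)*((7 + 4)/7 - 21/(-13)) = 2*(11*(1/7) - 21*(-1/13)) = 2*(11/7 + 21/13) = 2*(290/91) = 580/91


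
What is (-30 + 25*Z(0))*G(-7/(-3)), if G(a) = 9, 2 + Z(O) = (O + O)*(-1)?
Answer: -720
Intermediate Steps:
Z(O) = -2 - 2*O (Z(O) = -2 + (O + O)*(-1) = -2 + (2*O)*(-1) = -2 - 2*O)
(-30 + 25*Z(0))*G(-7/(-3)) = (-30 + 25*(-2 - 2*0))*9 = (-30 + 25*(-2 + 0))*9 = (-30 + 25*(-2))*9 = (-30 - 50)*9 = -80*9 = -720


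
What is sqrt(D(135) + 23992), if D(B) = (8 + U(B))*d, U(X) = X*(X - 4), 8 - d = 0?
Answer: 4*sqrt(10346) ≈ 406.86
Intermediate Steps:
d = 8 (d = 8 - 1*0 = 8 + 0 = 8)
U(X) = X*(-4 + X)
D(B) = 64 + 8*B*(-4 + B) (D(B) = (8 + B*(-4 + B))*8 = 64 + 8*B*(-4 + B))
sqrt(D(135) + 23992) = sqrt((64 + 8*135*(-4 + 135)) + 23992) = sqrt((64 + 8*135*131) + 23992) = sqrt((64 + 141480) + 23992) = sqrt(141544 + 23992) = sqrt(165536) = 4*sqrt(10346)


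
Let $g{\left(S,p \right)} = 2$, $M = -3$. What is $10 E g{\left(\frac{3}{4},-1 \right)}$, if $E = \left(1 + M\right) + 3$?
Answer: $20$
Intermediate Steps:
$E = 1$ ($E = \left(1 - 3\right) + 3 = -2 + 3 = 1$)
$10 E g{\left(\frac{3}{4},-1 \right)} = 10 \cdot 1 \cdot 2 = 10 \cdot 2 = 20$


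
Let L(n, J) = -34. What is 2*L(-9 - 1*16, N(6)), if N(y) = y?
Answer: -68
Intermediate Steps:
2*L(-9 - 1*16, N(6)) = 2*(-34) = -68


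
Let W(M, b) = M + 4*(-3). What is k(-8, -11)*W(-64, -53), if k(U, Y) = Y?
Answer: 836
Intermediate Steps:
W(M, b) = -12 + M (W(M, b) = M - 12 = -12 + M)
k(-8, -11)*W(-64, -53) = -11*(-12 - 64) = -11*(-76) = 836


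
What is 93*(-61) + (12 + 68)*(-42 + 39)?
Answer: -5913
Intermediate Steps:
93*(-61) + (12 + 68)*(-42 + 39) = -5673 + 80*(-3) = -5673 - 240 = -5913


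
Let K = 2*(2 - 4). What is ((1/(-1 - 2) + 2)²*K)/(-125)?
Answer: 4/45 ≈ 0.088889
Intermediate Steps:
K = -4 (K = 2*(-2) = -4)
((1/(-1 - 2) + 2)²*K)/(-125) = ((1/(-1 - 2) + 2)²*(-4))/(-125) = ((1/(-3) + 2)²*(-4))*(-1/125) = ((-⅓ + 2)²*(-4))*(-1/125) = ((5/3)²*(-4))*(-1/125) = ((25/9)*(-4))*(-1/125) = -100/9*(-1/125) = 4/45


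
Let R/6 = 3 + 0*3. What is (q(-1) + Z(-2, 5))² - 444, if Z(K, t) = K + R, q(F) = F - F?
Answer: -188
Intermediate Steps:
q(F) = 0
R = 18 (R = 6*(3 + 0*3) = 6*(3 + 0) = 6*3 = 18)
Z(K, t) = 18 + K (Z(K, t) = K + 18 = 18 + K)
(q(-1) + Z(-2, 5))² - 444 = (0 + (18 - 2))² - 444 = (0 + 16)² - 444 = 16² - 444 = 256 - 444 = -188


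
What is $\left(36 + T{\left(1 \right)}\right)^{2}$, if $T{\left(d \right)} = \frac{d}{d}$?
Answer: $1369$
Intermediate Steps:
$T{\left(d \right)} = 1$
$\left(36 + T{\left(1 \right)}\right)^{2} = \left(36 + 1\right)^{2} = 37^{2} = 1369$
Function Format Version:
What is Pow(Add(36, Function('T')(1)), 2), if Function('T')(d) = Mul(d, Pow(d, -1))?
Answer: 1369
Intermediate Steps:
Function('T')(d) = 1
Pow(Add(36, Function('T')(1)), 2) = Pow(Add(36, 1), 2) = Pow(37, 2) = 1369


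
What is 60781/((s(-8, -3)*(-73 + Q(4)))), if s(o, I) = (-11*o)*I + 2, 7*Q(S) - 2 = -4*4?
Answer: 60781/19650 ≈ 3.0932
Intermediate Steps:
Q(S) = -2 (Q(S) = 2/7 + (-4*4)/7 = 2/7 + (⅐)*(-16) = 2/7 - 16/7 = -2)
s(o, I) = 2 - 11*I*o (s(o, I) = -11*I*o + 2 = 2 - 11*I*o)
60781/((s(-8, -3)*(-73 + Q(4)))) = 60781/(((2 - 11*(-3)*(-8))*(-73 - 2))) = 60781/(((2 - 264)*(-75))) = 60781/((-262*(-75))) = 60781/19650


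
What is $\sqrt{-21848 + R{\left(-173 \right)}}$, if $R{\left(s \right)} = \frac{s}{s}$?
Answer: $i \sqrt{21847} \approx 147.81 i$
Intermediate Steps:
$R{\left(s \right)} = 1$
$\sqrt{-21848 + R{\left(-173 \right)}} = \sqrt{-21848 + 1} = \sqrt{-21847} = i \sqrt{21847}$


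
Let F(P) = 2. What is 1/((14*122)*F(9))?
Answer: 1/3416 ≈ 0.00029274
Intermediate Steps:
1/((14*122)*F(9)) = 1/((14*122)*2) = 1/(1708*2) = 1/3416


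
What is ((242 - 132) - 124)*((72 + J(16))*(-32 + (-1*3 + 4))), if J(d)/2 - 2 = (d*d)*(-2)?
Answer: -411432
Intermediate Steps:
J(d) = 4 - 4*d² (J(d) = 4 + 2*((d*d)*(-2)) = 4 + 2*(d²*(-2)) = 4 + 2*(-2*d²) = 4 - 4*d²)
((242 - 132) - 124)*((72 + J(16))*(-32 + (-1*3 + 4))) = ((242 - 132) - 124)*((72 + (4 - 4*16²))*(-32 + (-1*3 + 4))) = (110 - 124)*((72 + (4 - 4*256))*(-32 + (-3 + 4))) = -14*(72 + (4 - 1024))*(-32 + 1) = -14*(72 - 1020)*(-31) = -(-13272)*(-31) = -14*29388 = -411432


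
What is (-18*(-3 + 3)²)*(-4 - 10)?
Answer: 0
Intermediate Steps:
(-18*(-3 + 3)²)*(-4 - 10) = -18*0²*(-14) = -18*0*(-14) = 0*(-14) = 0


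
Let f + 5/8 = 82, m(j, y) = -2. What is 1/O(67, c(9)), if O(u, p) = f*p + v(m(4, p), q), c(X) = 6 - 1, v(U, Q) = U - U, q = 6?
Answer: 8/3255 ≈ 0.0024578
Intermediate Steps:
v(U, Q) = 0
f = 651/8 (f = -5/8 + 82 = 651/8 ≈ 81.375)
c(X) = 5
O(u, p) = 651*p/8 (O(u, p) = 651*p/8 + 0 = 651*p/8)
1/O(67, c(9)) = 1/((651/8)*5) = 1/(3255/8) = 8/3255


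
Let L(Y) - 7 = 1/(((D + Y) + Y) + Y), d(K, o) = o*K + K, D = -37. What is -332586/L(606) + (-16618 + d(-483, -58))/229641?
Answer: -22670736435437/477193998 ≈ -47508.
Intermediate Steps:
d(K, o) = K + K*o (d(K, o) = K*o + K = K + K*o)
L(Y) = 7 + 1/(-37 + 3*Y) (L(Y) = 7 + 1/(((-37 + Y) + Y) + Y) = 7 + 1/((-37 + 2*Y) + Y) = 7 + 1/(-37 + 3*Y))
-332586/L(606) + (-16618 + d(-483, -58))/229641 = -332586*(-37 + 3*606)/(3*(-86 + 7*606)) + (-16618 - 483*(1 - 58))/229641 = -332586*(-37 + 1818)/(3*(-86 + 4242)) + (-16618 - 483*(-57))*(1/229641) = -332586/(3*4156/1781) + (-16618 + 27531)*(1/229641) = -332586/(3*(1/1781)*4156) + 10913*(1/229641) = -332586/12468/1781 + 10913/229641 = -332586*1781/12468 + 10913/229641 = -98722611/2078 + 10913/229641 = -22670736435437/477193998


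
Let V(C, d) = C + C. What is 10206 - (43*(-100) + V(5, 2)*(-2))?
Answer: 14526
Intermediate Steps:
V(C, d) = 2*C
10206 - (43*(-100) + V(5, 2)*(-2)) = 10206 - (43*(-100) + (2*5)*(-2)) = 10206 - (-4300 + 10*(-2)) = 10206 - (-4300 - 20) = 10206 - 1*(-4320) = 10206 + 4320 = 14526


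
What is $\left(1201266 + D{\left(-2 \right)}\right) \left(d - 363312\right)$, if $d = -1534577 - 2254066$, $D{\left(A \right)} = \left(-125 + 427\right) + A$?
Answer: $-4988847961530$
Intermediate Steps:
$D{\left(A \right)} = 302 + A$
$d = -3788643$
$\left(1201266 + D{\left(-2 \right)}\right) \left(d - 363312\right) = \left(1201266 + \left(302 - 2\right)\right) \left(-3788643 - 363312\right) = \left(1201266 + 300\right) \left(-4151955\right) = 1201566 \left(-4151955\right) = -4988847961530$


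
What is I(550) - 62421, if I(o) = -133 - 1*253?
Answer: -62807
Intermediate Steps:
I(o) = -386 (I(o) = -133 - 253 = -386)
I(550) - 62421 = -386 - 62421 = -62807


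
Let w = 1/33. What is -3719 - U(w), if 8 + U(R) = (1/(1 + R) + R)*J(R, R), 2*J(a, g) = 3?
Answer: -2776951/748 ≈ -3712.5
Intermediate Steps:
J(a, g) = 3/2 (J(a, g) = (½)*3 = 3/2)
w = 1/33 ≈ 0.030303
U(R) = -8 + 3*R/2 + 3/(2*(1 + R)) (U(R) = -8 + (1/(1 + R) + R)*(3/2) = -8 + (R + 1/(1 + R))*(3/2) = -8 + (3*R/2 + 3/(2*(1 + R))) = -8 + 3*R/2 + 3/(2*(1 + R)))
-3719 - U(w) = -3719 - (-13 - 13*1/33 + 3*(1/33)²)/(2*(1 + 1/33)) = -3719 - (-13 - 13/33 + 3*(1/1089))/(2*34/33) = -3719 - 33*(-13 - 13/33 + 1/363)/(2*34) = -3719 - 33*(-4861)/(2*34*363) = -3719 - 1*(-4861/748) = -3719 + 4861/748 = -2776951/748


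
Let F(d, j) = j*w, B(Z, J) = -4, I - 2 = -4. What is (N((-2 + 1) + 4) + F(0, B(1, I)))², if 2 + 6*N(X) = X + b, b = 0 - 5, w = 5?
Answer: 3844/9 ≈ 427.11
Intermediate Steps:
b = -5
I = -2 (I = 2 - 4 = -2)
N(X) = -7/6 + X/6 (N(X) = -⅓ + (X - 5)/6 = -⅓ + (-5 + X)/6 = -⅓ + (-⅚ + X/6) = -7/6 + X/6)
F(d, j) = 5*j (F(d, j) = j*5 = 5*j)
(N((-2 + 1) + 4) + F(0, B(1, I)))² = ((-7/6 + ((-2 + 1) + 4)/6) + 5*(-4))² = ((-7/6 + (-1 + 4)/6) - 20)² = ((-7/6 + (⅙)*3) - 20)² = ((-7/6 + ½) - 20)² = (-⅔ - 20)² = (-62/3)² = 3844/9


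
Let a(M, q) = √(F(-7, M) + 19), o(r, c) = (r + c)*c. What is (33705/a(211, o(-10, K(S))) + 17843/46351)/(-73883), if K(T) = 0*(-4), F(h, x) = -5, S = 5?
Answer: -17843/3424550933 - 4815*√14/147766 ≈ -0.12193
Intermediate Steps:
K(T) = 0
o(r, c) = c*(c + r) (o(r, c) = (c + r)*c = c*(c + r))
a(M, q) = √14 (a(M, q) = √(-5 + 19) = √14)
(33705/a(211, o(-10, K(S))) + 17843/46351)/(-73883) = (33705/(√14) + 17843/46351)/(-73883) = (33705*(√14/14) + 17843*(1/46351))*(-1/73883) = (4815*√14/2 + 17843/46351)*(-1/73883) = (17843/46351 + 4815*√14/2)*(-1/73883) = -17843/3424550933 - 4815*√14/147766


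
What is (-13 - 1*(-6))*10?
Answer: -70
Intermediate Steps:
(-13 - 1*(-6))*10 = (-13 + 6)*10 = -7*10 = -70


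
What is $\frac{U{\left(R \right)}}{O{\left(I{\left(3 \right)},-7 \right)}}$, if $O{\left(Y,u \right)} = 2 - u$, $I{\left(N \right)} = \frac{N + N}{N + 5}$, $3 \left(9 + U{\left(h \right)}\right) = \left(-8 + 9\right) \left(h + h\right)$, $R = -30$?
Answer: $- \frac{29}{9} \approx -3.2222$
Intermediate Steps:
$U{\left(h \right)} = -9 + \frac{2 h}{3}$ ($U{\left(h \right)} = -9 + \frac{\left(-8 + 9\right) \left(h + h\right)}{3} = -9 + \frac{1 \cdot 2 h}{3} = -9 + \frac{2 h}{3}$)
$I{\left(N \right)} = \frac{2 N}{5 + N}$
$\frac{U{\left(R \right)}}{O{\left(I{\left(3 \right)},-7 \right)}} = \frac{-9 + \frac{2}{3} \left(-30\right)}{2 - -7} = \frac{-9 - 20}{2 + 7} = - \frac{29}{9}$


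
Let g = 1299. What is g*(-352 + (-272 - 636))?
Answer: -1636740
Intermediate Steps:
g*(-352 + (-272 - 636)) = 1299*(-352 + (-272 - 636)) = 1299*(-352 - 908) = 1299*(-1260) = -1636740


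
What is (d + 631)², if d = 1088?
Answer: 2954961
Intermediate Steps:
(d + 631)² = (1088 + 631)² = 1719² = 2954961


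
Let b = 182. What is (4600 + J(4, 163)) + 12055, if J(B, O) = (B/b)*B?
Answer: 1515613/91 ≈ 16655.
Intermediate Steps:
J(B, O) = B²/182 (J(B, O) = (B/182)*B = B²/182)
(4600 + J(4, 163)) + 12055 = (4600 + (1/182)*4²) + 12055 = (4600 + (1/182)*16) + 12055 = (4600 + 8/91) + 12055 = 418608/91 + 12055 = 1515613/91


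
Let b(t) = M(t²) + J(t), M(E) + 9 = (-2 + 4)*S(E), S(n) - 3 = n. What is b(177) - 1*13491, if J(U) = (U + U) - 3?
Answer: 49515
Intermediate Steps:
S(n) = 3 + n
J(U) = -3 + 2*U (J(U) = 2*U - 3 = -3 + 2*U)
M(E) = -3 + 2*E (M(E) = -9 + (-2 + 4)*(3 + E) = -9 + 2*(3 + E) = -9 + (6 + 2*E) = -3 + 2*E)
b(t) = -6 + 2*t + 2*t² (b(t) = (-3 + 2*t²) + (-3 + 2*t) = -6 + 2*t + 2*t²)
b(177) - 1*13491 = (-6 + 2*177 + 2*177²) - 1*13491 = (-6 + 354 + 2*31329) - 13491 = (-6 + 354 + 62658) - 13491 = 63006 - 13491 = 49515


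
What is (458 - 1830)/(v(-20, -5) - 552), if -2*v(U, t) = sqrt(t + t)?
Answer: 30912/12437 - 28*I*sqrt(10)/12437 ≈ 2.4855 - 0.0071194*I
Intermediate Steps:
v(U, t) = -sqrt(2)*sqrt(t)/2 (v(U, t) = -sqrt(t + t)/2 = -sqrt(2)*sqrt(t)/2)
(458 - 1830)/(v(-20, -5) - 552) = (458 - 1830)/(-sqrt(2)*sqrt(-5)/2 - 552) = -1372/(-sqrt(2)*I*sqrt(5)/2 - 552) = -1372/(-I*sqrt(10)/2 - 552) = -1372/(-552 - I*sqrt(10)/2)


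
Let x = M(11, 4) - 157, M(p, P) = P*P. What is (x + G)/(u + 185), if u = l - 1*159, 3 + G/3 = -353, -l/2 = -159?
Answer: -1209/344 ≈ -3.5145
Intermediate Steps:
l = 318 (l = -2*(-159) = 318)
G = -1068 (G = -9 + 3*(-353) = -9 - 1059 = -1068)
u = 159 (u = 318 - 1*159 = 318 - 159 = 159)
M(p, P) = P**2
x = -141 (x = 4**2 - 157 = 16 - 157 = -141)
(x + G)/(u + 185) = (-141 - 1068)/(159 + 185) = -1209/344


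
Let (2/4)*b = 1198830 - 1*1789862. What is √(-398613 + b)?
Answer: I*√1580677 ≈ 1257.3*I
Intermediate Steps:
b = -1182064 (b = 2*(1198830 - 1*1789862) = 2*(1198830 - 1789862) = 2*(-591032) = -1182064)
√(-398613 + b) = √(-398613 - 1182064) = √(-1580677) = I*√1580677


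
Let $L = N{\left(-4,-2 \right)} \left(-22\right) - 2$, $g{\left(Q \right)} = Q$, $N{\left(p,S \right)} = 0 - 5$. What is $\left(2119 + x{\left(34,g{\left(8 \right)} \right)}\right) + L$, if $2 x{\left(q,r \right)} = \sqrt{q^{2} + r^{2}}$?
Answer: $2227 + \sqrt{305} \approx 2244.5$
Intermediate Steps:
$N{\left(p,S \right)} = -5$
$x{\left(q,r \right)} = \frac{\sqrt{q^{2} + r^{2}}}{2}$
$L = 108$ ($L = \left(-5\right) \left(-22\right) - 2 = 110 - 2 = 108$)
$\left(2119 + x{\left(34,g{\left(8 \right)} \right)}\right) + L = \left(2119 + \frac{\sqrt{34^{2} + 8^{2}}}{2}\right) + 108 = \left(2119 + \frac{\sqrt{1156 + 64}}{2}\right) + 108 = \left(2119 + \frac{\sqrt{1220}}{2}\right) + 108 = \left(2119 + \frac{2 \sqrt{305}}{2}\right) + 108 = \left(2119 + \sqrt{305}\right) + 108 = 2227 + \sqrt{305}$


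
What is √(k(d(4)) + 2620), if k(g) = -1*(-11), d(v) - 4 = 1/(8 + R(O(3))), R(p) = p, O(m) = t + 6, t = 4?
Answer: √2631 ≈ 51.293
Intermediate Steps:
O(m) = 10 (O(m) = 4 + 6 = 10)
d(v) = 73/18 (d(v) = 4 + 1/(8 + 10) = 4 + 1/18 = 73/18)
k(g) = 11
√(k(d(4)) + 2620) = √(11 + 2620) = √2631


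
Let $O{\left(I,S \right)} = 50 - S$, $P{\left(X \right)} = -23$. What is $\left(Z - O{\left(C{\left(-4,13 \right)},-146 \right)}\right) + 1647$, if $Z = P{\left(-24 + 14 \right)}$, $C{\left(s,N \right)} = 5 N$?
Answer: $1428$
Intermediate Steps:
$Z = -23$
$\left(Z - O{\left(C{\left(-4,13 \right)},-146 \right)}\right) + 1647 = \left(-23 - \left(50 - -146\right)\right) + 1647 = \left(-23 - \left(50 + 146\right)\right) + 1647 = \left(-23 - 196\right) + 1647 = -219 + 1647 = 1428$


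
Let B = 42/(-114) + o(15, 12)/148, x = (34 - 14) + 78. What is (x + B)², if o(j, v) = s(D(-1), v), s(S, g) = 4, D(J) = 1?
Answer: 4713371716/494209 ≈ 9537.2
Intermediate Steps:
o(j, v) = 4
x = 98 (x = 20 + 78 = 98)
B = -240/703 (B = 42/(-114) + 4/148 = 42*(-1/114) + 4*(1/148) = -7/19 + 1/37 = -240/703 ≈ -0.34139)
(x + B)² = (98 - 240/703)² = (68654/703)² = 4713371716/494209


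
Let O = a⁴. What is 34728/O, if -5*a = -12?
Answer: 904375/864 ≈ 1046.7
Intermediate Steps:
a = 12/5 (a = -⅕*(-12) = 12/5 ≈ 2.4000)
O = 20736/625 (O = (12/5)⁴ = 20736/625 ≈ 33.178)
34728/O = 34728/(20736/625) = 34728*(625/20736) = 904375/864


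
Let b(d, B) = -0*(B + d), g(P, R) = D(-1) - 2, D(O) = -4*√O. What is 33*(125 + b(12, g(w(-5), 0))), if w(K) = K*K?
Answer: 4125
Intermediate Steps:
w(K) = K²
g(P, R) = -2 - 4*I (g(P, R) = -4*I - 2 = -2 - 4*I)
b(d, B) = 0 (b(d, B) = -1*0 = 0)
33*(125 + b(12, g(w(-5), 0))) = 33*(125 + 0) = 33*125 = 4125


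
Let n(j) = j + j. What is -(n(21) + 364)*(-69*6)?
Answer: 168084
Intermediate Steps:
n(j) = 2*j
-(n(21) + 364)*(-69*6) = -(2*21 + 364)*(-69*6) = -(42 + 364)*(-414) = -406*(-414) = -1*(-168084) = 168084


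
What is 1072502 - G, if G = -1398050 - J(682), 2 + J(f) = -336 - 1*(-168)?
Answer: 2470382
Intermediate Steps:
J(f) = -170 (J(f) = -2 + (-336 - 1*(-168)) = -2 + (-336 + 168) = -2 - 168 = -170)
G = -1397880 (G = -1398050 - 1*(-170) = -1398050 + 170 = -1397880)
1072502 - G = 1072502 - 1*(-1397880) = 1072502 + 1397880 = 2470382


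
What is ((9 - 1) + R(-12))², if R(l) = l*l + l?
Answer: 19600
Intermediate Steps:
R(l) = l + l² (R(l) = l² + l = l + l²)
((9 - 1) + R(-12))² = ((9 - 1) - 12*(1 - 12))² = (8 - 12*(-11))² = (8 + 132)² = 140² = 19600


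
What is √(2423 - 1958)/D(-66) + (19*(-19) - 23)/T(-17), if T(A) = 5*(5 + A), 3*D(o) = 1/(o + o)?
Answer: 32/5 - 396*√465 ≈ -8532.9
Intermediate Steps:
D(o) = 1/(6*o) (D(o) = 1/(3*(o + o)) = 1/(3*((2*o))) = (1/(2*o))/3 = 1/(6*o))
T(A) = 25 + 5*A
√(2423 - 1958)/D(-66) + (19*(-19) - 23)/T(-17) = √(2423 - 1958)/(((⅙)/(-66))) + (19*(-19) - 23)/(25 + 5*(-17)) = √465/(((⅙)*(-1/66))) + (-361 - 23)/(25 - 85) = √465/(-1/396) - 384/(-60) = √465*(-396) - 384*(-1/60) = -396*√465 + 32/5 = 32/5 - 396*√465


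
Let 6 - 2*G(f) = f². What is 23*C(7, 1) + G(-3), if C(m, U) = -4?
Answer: -187/2 ≈ -93.500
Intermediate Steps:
G(f) = 3 - f²/2
23*C(7, 1) + G(-3) = 23*(-4) + (3 - ½*(-3)²) = -92 + (3 - ½*9) = -92 + (3 - 9/2) = -92 - 3/2 = -187/2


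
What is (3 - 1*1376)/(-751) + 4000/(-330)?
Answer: -255091/24783 ≈ -10.293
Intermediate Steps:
(3 - 1*1376)/(-751) + 4000/(-330) = (3 - 1376)*(-1/751) + 4000*(-1/330) = -1373*(-1/751) - 400/33 = 1373/751 - 400/33 = -255091/24783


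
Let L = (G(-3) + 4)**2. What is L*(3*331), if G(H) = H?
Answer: 993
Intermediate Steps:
L = 1 (L = (-3 + 4)**2 = 1**2 = 1)
L*(3*331) = 1*(3*331) = 1*993 = 993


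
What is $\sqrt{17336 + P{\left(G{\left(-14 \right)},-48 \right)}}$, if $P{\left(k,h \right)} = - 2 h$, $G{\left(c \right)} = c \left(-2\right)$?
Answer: $2 \sqrt{4358} \approx 132.03$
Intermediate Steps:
$G{\left(c \right)} = - 2 c$
$\sqrt{17336 + P{\left(G{\left(-14 \right)},-48 \right)}} = \sqrt{17336 - -96} = \sqrt{17336 + 96} = \sqrt{17432} = 2 \sqrt{4358}$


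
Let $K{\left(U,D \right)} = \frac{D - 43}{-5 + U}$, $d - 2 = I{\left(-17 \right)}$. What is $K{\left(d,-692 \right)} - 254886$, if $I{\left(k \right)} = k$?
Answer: $- \frac{1019397}{4} \approx -2.5485 \cdot 10^{5}$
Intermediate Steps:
$d = -15$ ($d = 2 - 17 = -15$)
$K{\left(U,D \right)} = \frac{-43 + D}{-5 + U}$
$K{\left(d,-692 \right)} - 254886 = \frac{-43 - 692}{-5 - 15} - 254886 = \frac{1}{-20} \left(-735\right) - 254886 = \left(- \frac{1}{20}\right) \left(-735\right) - 254886 = \frac{147}{4} - 254886 = - \frac{1019397}{4}$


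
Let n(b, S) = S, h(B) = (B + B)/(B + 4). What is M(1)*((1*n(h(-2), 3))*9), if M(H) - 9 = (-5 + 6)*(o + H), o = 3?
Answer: 351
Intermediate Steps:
h(B) = 2*B/(4 + B) (h(B) = (2*B)/(4 + B) = 2*B/(4 + B))
M(H) = 12 + H (M(H) = 9 + (-5 + 6)*(3 + H) = 9 + 1*(3 + H) = 9 + (3 + H) = 12 + H)
M(1)*((1*n(h(-2), 3))*9) = (12 + 1)*((1*3)*9) = 13*(3*9) = 13*27 = 351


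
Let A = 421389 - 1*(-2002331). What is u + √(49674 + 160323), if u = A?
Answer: 2423720 + 3*√23333 ≈ 2.4242e+6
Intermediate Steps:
A = 2423720 (A = 421389 + 2002331 = 2423720)
u = 2423720
u + √(49674 + 160323) = 2423720 + √(49674 + 160323) = 2423720 + √209997 = 2423720 + 3*√23333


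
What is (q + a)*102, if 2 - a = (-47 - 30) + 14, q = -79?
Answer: -1428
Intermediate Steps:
a = 65 (a = 2 - ((-47 - 30) + 14) = 2 - (-77 + 14) = 2 - 1*(-63) = 2 + 63 = 65)
(q + a)*102 = (-79 + 65)*102 = -14*102 = -1428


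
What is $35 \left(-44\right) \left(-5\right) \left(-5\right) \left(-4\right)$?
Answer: $154000$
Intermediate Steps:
$35 \left(-44\right) \left(-5\right) \left(-5\right) \left(-4\right) = - 1540 \cdot 25 \left(-4\right) = \left(-1540\right) \left(-100\right) = 154000$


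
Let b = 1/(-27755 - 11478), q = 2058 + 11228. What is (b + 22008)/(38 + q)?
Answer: 863439863/522740492 ≈ 1.6518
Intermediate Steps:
q = 13286
b = -1/39233 (b = 1/(-39233) = -1/39233 ≈ -2.5489e-5)
(b + 22008)/(38 + q) = (-1/39233 + 22008)/(38 + 13286) = (863439863/39233)/13324 = (863439863/39233)*(1/13324) = 863439863/522740492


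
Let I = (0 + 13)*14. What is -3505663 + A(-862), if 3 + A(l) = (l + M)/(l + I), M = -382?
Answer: -595962909/170 ≈ -3.5057e+6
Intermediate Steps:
I = 182 (I = 13*14 = 182)
A(l) = -3 + (-382 + l)/(182 + l) (A(l) = -3 + (l - 382)/(l + 182) = -3 + (-382 + l)/(182 + l))
-3505663 + A(-862) = -3505663 + 2*(-464 - 1*(-862))/(182 - 862) = -3505663 + 2*(-464 + 862)/(-680) = -3505663 + 2*(-1/680)*398 = -3505663 - 199/170 = -595962909/170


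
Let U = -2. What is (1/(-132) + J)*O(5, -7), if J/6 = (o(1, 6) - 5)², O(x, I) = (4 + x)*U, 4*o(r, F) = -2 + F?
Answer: -38013/22 ≈ -1727.9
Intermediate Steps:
o(r, F) = -½ + F/4 (o(r, F) = (-2 + F)/4 = -½ + F/4)
O(x, I) = -8 - 2*x (O(x, I) = (4 + x)*(-2) = -8 - 2*x)
J = 96 (J = 6*((-½ + (¼)*6) - 5)² = 6*((-½ + 3/2) - 5)² = 6*(1 - 5)² = 6*(-4)² = 6*16 = 96)
(1/(-132) + J)*O(5, -7) = (1/(-132) + 96)*(-8 - 2*5) = (-1/132 + 96)*(-8 - 10) = (12671/132)*(-18) = -38013/22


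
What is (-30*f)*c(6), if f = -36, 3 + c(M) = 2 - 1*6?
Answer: -7560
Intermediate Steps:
c(M) = -7 (c(M) = -3 + (2 - 1*6) = -3 + (2 - 6) = -3 - 4 = -7)
(-30*f)*c(6) = -30*(-36)*(-7) = 1080*(-7) = -7560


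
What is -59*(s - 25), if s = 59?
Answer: -2006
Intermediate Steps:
-59*(s - 25) = -59*(59 - 25) = -59*34 = -2006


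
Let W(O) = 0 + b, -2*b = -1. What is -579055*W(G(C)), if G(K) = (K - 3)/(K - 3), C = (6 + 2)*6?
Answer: -579055/2 ≈ -2.8953e+5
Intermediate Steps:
b = ½ (b = -½*(-1) = ½ ≈ 0.50000)
C = 48 (C = 8*6 = 48)
G(K) = 1 (G(K) = (-3 + K)/(-3 + K) = 1)
W(O) = ½ (W(O) = 0 + ½ = ½)
-579055*W(G(C)) = -579055*½ = -579055/2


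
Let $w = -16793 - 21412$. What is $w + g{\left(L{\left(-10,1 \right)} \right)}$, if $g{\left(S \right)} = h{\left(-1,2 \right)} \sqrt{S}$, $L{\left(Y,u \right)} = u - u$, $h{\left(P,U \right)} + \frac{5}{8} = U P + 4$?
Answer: $-38205$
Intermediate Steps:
$h{\left(P,U \right)} = \frac{27}{8} + P U$ ($h{\left(P,U \right)} = - \frac{5}{8} + \left(U P + 4\right) = - \frac{5}{8} + \left(P U + 4\right) = - \frac{5}{8} + \left(4 + P U\right) = \frac{27}{8} + P U$)
$L{\left(Y,u \right)} = 0$
$w = -38205$
$g{\left(S \right)} = \frac{11 \sqrt{S}}{8}$ ($g{\left(S \right)} = \left(\frac{27}{8} - 2\right) \sqrt{S} = \frac{11 \sqrt{S}}{8}$)
$w + g{\left(L{\left(-10,1 \right)} \right)} = -38205 + \frac{11 \sqrt{0}}{8} = -38205 + \frac{11}{8} \cdot 0 = -38205 + 0 = -38205$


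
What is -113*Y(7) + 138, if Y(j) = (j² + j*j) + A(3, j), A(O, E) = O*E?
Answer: -13309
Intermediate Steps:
A(O, E) = E*O
Y(j) = 2*j² + 3*j (Y(j) = (j² + j*j) + j*3 = (j² + j²) + 3*j = 2*j² + 3*j)
-113*Y(7) + 138 = -791*(3 + 2*7) + 138 = -791*(3 + 14) + 138 = -791*17 + 138 = -113*119 + 138 = -13447 + 138 = -13309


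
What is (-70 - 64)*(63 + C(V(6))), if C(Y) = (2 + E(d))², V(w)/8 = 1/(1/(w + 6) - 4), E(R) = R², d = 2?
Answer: -13266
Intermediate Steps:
V(w) = 8/(-4 + 1/(6 + w)) (V(w) = 8/(1/(w + 6) - 4) = 8/(1/(6 + w) - 4) = 8/(-4 + 1/(6 + w)))
C(Y) = 36 (C(Y) = (2 + 2²)² = (2 + 4)² = 6² = 36)
(-70 - 64)*(63 + C(V(6))) = (-70 - 64)*(63 + 36) = -134*99 = -13266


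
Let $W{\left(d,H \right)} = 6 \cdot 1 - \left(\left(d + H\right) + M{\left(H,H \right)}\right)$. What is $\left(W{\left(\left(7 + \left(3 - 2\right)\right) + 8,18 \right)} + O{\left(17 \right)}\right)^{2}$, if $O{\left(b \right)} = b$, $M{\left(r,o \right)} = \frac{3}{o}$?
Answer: $\frac{4489}{36} \approx 124.69$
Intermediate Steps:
$W{\left(d,H \right)} = 6 - H - d - \frac{3}{H}$ ($W{\left(d,H \right)} = 6 \cdot 1 - \left(\left(d + H\right) + \frac{3}{H}\right) = 6 - \left(\left(H + d\right) + \frac{3}{H}\right) = 6 - \left(H + d + \frac{3}{H}\right) = 6 - H - d - \frac{3}{H}$)
$\left(W{\left(\left(7 + \left(3 - 2\right)\right) + 8,18 \right)} + O{\left(17 \right)}\right)^{2} = \left(\left(6 - 18 - \left(\left(7 + \left(3 - 2\right)\right) + 8\right) - \frac{3}{18}\right) + 17\right)^{2} = \left(\left(6 - 18 - \left(\left(7 + 1\right) + 8\right) - \frac{1}{6}\right) + 17\right)^{2} = \left(\left(6 - 18 - \left(8 + 8\right) - \frac{1}{6}\right) + 17\right)^{2} = \left(\left(6 - 18 - 16 - \frac{1}{6}\right) + 17\right)^{2} = \left(- \frac{169}{6} + 17\right)^{2} = \left(- \frac{67}{6}\right)^{2} = \frac{4489}{36}$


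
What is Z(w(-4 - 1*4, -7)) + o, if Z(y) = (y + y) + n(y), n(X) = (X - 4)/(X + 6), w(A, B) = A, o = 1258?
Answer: 1248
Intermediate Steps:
n(X) = (-4 + X)/(6 + X)
Z(y) = 2*y + (-4 + y)/(6 + y) (Z(y) = (y + y) + (-4 + y)/(6 + y) = 2*y + (-4 + y)/(6 + y))
Z(w(-4 - 1*4, -7)) + o = (-4 + (-4 - 1*4) + 2*(-4 - 1*4)*(6 + (-4 - 1*4)))/(6 + (-4 - 1*4)) + 1258 = (-4 + (-4 - 4) + 2*(-4 - 4)*(6 + (-4 - 4)))/(6 + (-4 - 4)) + 1258 = (-4 - 8 + 2*(-8)*(6 - 8))/(6 - 8) + 1258 = (-4 - 8 + 2*(-8)*(-2))/(-2) + 1258 = -(-4 - 8 + 32)/2 + 1258 = -1/2*20 + 1258 = -10 + 1258 = 1248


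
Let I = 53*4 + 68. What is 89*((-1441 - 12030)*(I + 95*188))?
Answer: -21748390660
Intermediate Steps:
I = 280 (I = 212 + 68 = 280)
89*((-1441 - 12030)*(I + 95*188)) = 89*((-1441 - 12030)*(280 + 95*188)) = 89*(-13471*(280 + 17860)) = 89*(-13471*18140) = 89*(-244363940) = -21748390660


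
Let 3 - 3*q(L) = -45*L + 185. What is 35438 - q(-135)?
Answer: 112571/3 ≈ 37524.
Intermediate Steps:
q(L) = -182/3 + 15*L (q(L) = 1 - (-45*L + 185)/3 = 1 - (185 - 45*L)/3 = 1 + (-185/3 + 15*L) = -182/3 + 15*L)
35438 - q(-135) = 35438 - (-182/3 + 15*(-135)) = 35438 - (-182/3 - 2025) = 35438 - 1*(-6257/3) = 35438 + 6257/3 = 112571/3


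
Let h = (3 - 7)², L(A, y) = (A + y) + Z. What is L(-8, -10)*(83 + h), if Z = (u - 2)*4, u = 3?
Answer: -1386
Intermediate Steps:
Z = 4 (Z = (3 - 2)*4 = 1*4 = 4)
L(A, y) = 4 + A + y (L(A, y) = (A + y) + 4 = 4 + A + y)
h = 16 (h = (-4)² = 16)
L(-8, -10)*(83 + h) = (4 - 8 - 10)*(83 + 16) = -14*99 = -1386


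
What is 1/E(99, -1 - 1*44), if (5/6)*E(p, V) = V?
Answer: -1/54 ≈ -0.018519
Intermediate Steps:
E(p, V) = 6*V/5
1/E(99, -1 - 1*44) = 1/(6*(-1 - 1*44)/5) = 1/(6*(-1 - 44)/5) = 1/((6/5)*(-45)) = 1/(-54) = -1/54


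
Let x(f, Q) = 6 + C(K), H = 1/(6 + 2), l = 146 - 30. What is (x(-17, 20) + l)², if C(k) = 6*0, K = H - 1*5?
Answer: 14884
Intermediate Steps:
l = 116
H = ⅛ (H = 1/8 = ⅛ ≈ 0.12500)
K = -39/8 (K = ⅛ - 1*5 = ⅛ - 5 = -39/8 ≈ -4.8750)
C(k) = 0
x(f, Q) = 6 (x(f, Q) = 6 + 0 = 6)
(x(-17, 20) + l)² = (6 + 116)² = 122² = 14884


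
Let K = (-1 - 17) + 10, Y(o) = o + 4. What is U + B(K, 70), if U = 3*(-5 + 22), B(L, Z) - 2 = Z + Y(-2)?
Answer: 125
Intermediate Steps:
Y(o) = 4 + o
K = -8 (K = -18 + 10 = -8)
B(L, Z) = 4 + Z (B(L, Z) = 2 + (Z + (4 - 2)) = 2 + (Z + 2) = 2 + (2 + Z) = 4 + Z)
U = 51 (U = 3*17 = 51)
U + B(K, 70) = 51 + (4 + 70) = 51 + 74 = 125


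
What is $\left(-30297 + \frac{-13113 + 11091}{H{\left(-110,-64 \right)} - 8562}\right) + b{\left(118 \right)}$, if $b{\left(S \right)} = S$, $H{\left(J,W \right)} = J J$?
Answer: $- \frac{53387662}{1769} \approx -30180.0$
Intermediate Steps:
$H{\left(J,W \right)} = J^{2}$
$\left(-30297 + \frac{-13113 + 11091}{H{\left(-110,-64 \right)} - 8562}\right) + b{\left(118 \right)} = \left(-30297 + \frac{-13113 + 11091}{\left(-110\right)^{2} - 8562}\right) + 118 = \left(-30297 - \frac{2022}{12100 - 8562}\right) + 118 = \left(-30297 - \frac{2022}{3538}\right) + 118 = \left(-30297 - \frac{1011}{1769}\right) + 118 = - \frac{53596404}{1769} + 118 = - \frac{53387662}{1769}$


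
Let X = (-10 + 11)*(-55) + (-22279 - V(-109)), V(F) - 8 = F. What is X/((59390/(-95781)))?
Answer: 2129498973/59390 ≈ 35856.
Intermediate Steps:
V(F) = 8 + F
X = -22233 (X = (-10 + 11)*(-55) + (-22279 - (8 - 109)) = 1*(-55) + (-22279 - 1*(-101)) = -55 + (-22279 + 101) = -55 - 22178 = -22233)
X/((59390/(-95781))) = -22233/(59390/(-95781)) = -22233/(59390*(-1/95781)) = -22233/(-59390/95781) = -22233*(-95781/59390) = 2129498973/59390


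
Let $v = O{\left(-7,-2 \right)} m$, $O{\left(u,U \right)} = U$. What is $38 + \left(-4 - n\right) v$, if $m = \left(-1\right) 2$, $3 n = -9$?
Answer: $34$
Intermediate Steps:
$n = -3$ ($n = \frac{1}{3} \left(-9\right) = -3$)
$m = -2$
$v = 4$ ($v = \left(-2\right) \left(-2\right) = 4$)
$38 + \left(-4 - n\right) v = 38 + \left(-4 - -3\right) 4 = 38 + \left(-4 + 3\right) 4 = 38 - 4 = 34$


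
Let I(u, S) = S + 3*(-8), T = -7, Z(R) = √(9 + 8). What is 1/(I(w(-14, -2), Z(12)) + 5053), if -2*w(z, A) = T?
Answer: 5029/25290824 - √17/25290824 ≈ 0.00019868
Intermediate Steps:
Z(R) = √17
w(z, A) = 7/2 (w(z, A) = -½*(-7) = 7/2)
I(u, S) = -24 + S (I(u, S) = S - 24 = -24 + S)
1/(I(w(-14, -2), Z(12)) + 5053) = 1/((-24 + √17) + 5053) = 1/(5029 + √17)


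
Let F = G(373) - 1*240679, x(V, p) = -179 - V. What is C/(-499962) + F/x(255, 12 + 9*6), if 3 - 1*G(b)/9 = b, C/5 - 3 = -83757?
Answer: 20362828973/36163918 ≈ 563.07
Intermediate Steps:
C = -418770 (C = 15 + 5*(-83757) = 15 - 418785 = -418770)
G(b) = 27 - 9*b
F = -244009 (F = (27 - 9*373) - 1*240679 = (27 - 3357) - 240679 = -3330 - 240679 = -244009)
C/(-499962) + F/x(255, 12 + 9*6) = -418770/(-499962) - 244009/(-179 - 1*255) = -418770*(-1/499962) - 244009/(-179 - 255) = 69795/83327 - 244009/(-434) = 69795/83327 - 244009*(-1/434) = 69795/83327 + 244009/434 = 20362828973/36163918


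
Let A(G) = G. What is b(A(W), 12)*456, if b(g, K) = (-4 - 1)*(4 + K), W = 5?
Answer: -36480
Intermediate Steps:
b(g, K) = -20 - 5*K (b(g, K) = -5*(4 + K) = -20 - 5*K)
b(A(W), 12)*456 = (-20 - 5*12)*456 = (-20 - 60)*456 = -80*456 = -36480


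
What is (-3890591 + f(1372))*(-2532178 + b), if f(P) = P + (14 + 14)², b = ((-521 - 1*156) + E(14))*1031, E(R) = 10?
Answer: 12520196876925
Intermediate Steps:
b = -687677 (b = ((-521 - 1*156) + 10)*1031 = ((-521 - 156) + 10)*1031 = (-677 + 10)*1031 = -667*1031 = -687677)
f(P) = 784 + P (f(P) = P + 28² = P + 784 = 784 + P)
(-3890591 + f(1372))*(-2532178 + b) = (-3890591 + (784 + 1372))*(-2532178 - 687677) = (-3890591 + 2156)*(-3219855) = -3888435*(-3219855) = 12520196876925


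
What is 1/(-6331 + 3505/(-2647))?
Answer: -2647/16761662 ≈ -0.00015792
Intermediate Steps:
1/(-6331 + 3505/(-2647)) = 1/(-6331 + 3505*(-1/2647)) = 1/(-6331 - 3505/2647) = 1/(-16761662/2647) = -2647/16761662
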